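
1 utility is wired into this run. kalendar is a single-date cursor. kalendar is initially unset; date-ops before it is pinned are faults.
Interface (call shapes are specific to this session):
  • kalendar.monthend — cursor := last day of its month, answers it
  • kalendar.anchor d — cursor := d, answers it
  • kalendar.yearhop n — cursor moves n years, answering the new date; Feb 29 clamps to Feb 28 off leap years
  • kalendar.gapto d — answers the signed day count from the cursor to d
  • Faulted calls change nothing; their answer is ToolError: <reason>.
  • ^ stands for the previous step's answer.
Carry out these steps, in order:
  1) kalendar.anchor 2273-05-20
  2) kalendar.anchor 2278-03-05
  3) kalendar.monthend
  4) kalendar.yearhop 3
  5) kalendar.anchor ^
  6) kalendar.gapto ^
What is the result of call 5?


I try kalendar.anchor on d: 2273-05-20, and get 2273-05-20.
Then kalendar.anchor on d: 2278-03-05, giving 2278-03-05.
Using kalendar.monthend(), and observe 2278-03-31.
I run kalendar.yearhop on n: 3, → 2281-03-31.
Next I call kalendar.anchor on d: ^, yielding 2281-03-31.
I invoke kalendar.gapto on d: ^, → 0.

Answer: 2281-03-31


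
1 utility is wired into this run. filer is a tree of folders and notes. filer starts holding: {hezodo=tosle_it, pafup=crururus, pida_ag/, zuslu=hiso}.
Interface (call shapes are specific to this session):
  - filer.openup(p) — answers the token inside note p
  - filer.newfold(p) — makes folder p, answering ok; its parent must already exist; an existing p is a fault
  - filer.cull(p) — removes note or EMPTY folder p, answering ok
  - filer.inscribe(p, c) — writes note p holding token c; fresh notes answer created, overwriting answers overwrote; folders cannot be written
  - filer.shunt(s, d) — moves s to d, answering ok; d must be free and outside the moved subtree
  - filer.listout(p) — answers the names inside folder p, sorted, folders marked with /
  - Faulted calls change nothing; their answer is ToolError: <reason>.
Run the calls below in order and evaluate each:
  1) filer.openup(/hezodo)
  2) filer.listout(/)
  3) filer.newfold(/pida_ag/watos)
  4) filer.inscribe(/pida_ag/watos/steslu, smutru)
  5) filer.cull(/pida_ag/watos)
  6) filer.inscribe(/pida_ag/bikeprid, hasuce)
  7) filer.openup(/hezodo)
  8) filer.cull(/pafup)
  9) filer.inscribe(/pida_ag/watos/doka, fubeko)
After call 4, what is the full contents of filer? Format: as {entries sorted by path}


Answer: {hezodo=tosle_it, pafup=crururus, pida_ag/, pida_ag/watos/, pida_ag/watos/steslu=smutru, zuslu=hiso}

Derivation:
I use openup(p='/hezodo'), giving tosle_it.
I invoke listout(p='/'), and observe [hezodo, pafup, pida_ag/, zuslu].
I invoke newfold(p='/pida_ag/watos'), and observe ok.
Invoking inscribe(p='/pida_ag/watos/steslu', c='smutru'), which returns created.
Then cull(p='/pida_ag/watos'): ToolError: not empty.
I try inscribe(p='/pida_ag/bikeprid', c='hasuce'), and see created.
Next I call openup(p='/hezodo'), which returns tosle_it.
Next I call cull(p='/pafup'), — result: ok.
I use inscribe(p='/pida_ag/watos/doka', c='fubeko'), and get created.


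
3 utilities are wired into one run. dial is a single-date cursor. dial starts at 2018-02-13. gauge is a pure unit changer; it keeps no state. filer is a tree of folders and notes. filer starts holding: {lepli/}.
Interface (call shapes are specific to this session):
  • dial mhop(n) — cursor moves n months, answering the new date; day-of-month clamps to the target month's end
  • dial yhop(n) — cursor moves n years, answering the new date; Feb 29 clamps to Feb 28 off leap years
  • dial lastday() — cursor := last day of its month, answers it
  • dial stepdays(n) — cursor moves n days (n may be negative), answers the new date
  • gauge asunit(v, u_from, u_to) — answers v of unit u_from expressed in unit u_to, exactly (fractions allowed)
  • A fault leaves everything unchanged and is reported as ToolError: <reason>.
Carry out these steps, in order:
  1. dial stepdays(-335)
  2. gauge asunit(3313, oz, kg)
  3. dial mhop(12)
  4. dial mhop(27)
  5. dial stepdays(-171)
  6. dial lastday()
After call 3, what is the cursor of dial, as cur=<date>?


==> dial stepdays(n: -335)
<== 2017-03-15
==> gauge asunit(v: 3313, u_from: oz, u_to: kg)
<== 150275152181/1600000000
==> dial mhop(n: 12)
<== 2018-03-15
==> dial mhop(n: 27)
<== 2020-06-15
==> dial stepdays(n: -171)
<== 2019-12-27
==> dial lastday()
<== 2019-12-31

Answer: cur=2018-03-15


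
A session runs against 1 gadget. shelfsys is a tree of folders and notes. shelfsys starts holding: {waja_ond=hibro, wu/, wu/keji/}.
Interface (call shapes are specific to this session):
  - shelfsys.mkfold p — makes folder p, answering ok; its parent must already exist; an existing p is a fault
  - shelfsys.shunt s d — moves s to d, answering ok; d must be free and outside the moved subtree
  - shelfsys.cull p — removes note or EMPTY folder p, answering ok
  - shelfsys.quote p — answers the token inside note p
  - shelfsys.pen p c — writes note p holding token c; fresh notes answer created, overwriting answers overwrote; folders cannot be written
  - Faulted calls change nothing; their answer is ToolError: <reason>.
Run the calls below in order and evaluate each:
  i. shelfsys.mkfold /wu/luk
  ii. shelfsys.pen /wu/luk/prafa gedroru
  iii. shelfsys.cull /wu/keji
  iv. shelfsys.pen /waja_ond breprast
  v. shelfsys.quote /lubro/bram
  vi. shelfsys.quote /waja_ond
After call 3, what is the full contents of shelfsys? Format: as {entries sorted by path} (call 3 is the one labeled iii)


Answer: {waja_ond=hibro, wu/, wu/luk/, wu/luk/prafa=gedroru}

Derivation:
>> shelfsys.mkfold(p='/wu/luk')
<< ok
>> shelfsys.pen(p='/wu/luk/prafa', c='gedroru')
<< created
>> shelfsys.cull(p='/wu/keji')
<< ok
>> shelfsys.pen(p='/waja_ond', c='breprast')
<< overwrote
>> shelfsys.quote(p='/lubro/bram')
<< ToolError: not found
>> shelfsys.quote(p='/waja_ond')
<< breprast


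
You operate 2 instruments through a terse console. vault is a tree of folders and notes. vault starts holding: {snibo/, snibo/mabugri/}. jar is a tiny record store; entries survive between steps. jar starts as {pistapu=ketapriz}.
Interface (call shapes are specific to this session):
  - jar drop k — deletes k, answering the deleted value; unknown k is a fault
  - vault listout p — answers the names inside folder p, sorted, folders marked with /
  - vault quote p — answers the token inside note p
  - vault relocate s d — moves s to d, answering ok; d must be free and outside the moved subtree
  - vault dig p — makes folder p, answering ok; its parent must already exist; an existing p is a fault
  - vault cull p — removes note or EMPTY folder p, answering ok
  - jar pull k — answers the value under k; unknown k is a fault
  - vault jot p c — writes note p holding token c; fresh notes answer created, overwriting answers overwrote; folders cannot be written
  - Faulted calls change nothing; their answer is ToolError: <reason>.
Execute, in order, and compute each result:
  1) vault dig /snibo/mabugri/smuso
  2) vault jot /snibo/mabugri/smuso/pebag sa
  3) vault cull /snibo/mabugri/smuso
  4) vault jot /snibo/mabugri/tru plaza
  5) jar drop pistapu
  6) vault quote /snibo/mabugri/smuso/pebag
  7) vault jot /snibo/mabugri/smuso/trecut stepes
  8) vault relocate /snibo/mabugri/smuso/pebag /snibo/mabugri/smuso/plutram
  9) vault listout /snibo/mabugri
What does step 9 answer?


> vault dig p='/snibo/mabugri/smuso'
  ok
> vault jot p='/snibo/mabugri/smuso/pebag' c='sa'
  created
> vault cull p='/snibo/mabugri/smuso'
  ToolError: not empty
> vault jot p='/snibo/mabugri/tru' c='plaza'
  created
> jar drop k='pistapu'
  ketapriz
> vault quote p='/snibo/mabugri/smuso/pebag'
  sa
> vault jot p='/snibo/mabugri/smuso/trecut' c='stepes'
  created
> vault relocate s='/snibo/mabugri/smuso/pebag' d='/snibo/mabugri/smuso/plutram'
  ok
> vault listout p='/snibo/mabugri'
  [smuso/, tru]

Answer: [smuso/, tru]


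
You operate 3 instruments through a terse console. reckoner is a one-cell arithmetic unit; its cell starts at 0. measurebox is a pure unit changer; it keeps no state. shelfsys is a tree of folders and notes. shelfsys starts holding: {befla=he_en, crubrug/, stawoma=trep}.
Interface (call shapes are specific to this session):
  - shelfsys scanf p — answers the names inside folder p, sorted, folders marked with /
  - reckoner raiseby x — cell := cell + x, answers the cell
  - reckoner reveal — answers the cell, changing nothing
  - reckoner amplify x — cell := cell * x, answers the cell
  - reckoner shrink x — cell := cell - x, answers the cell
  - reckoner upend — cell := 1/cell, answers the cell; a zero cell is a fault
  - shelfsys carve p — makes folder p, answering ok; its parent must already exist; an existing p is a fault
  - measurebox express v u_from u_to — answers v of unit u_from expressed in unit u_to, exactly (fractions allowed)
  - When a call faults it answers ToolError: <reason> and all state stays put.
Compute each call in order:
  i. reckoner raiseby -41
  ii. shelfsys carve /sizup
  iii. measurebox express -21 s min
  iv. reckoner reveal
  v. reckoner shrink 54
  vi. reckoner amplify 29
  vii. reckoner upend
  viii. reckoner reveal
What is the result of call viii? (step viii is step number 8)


Answer: -1/2755

Derivation:
I use reckoner raiseby using x=-41: -41.
Calling shelfsys carve using p=/sizup, and observe ok.
I invoke measurebox express using v=-21, u_from=s, u_to=min: -7/20.
I use reckoner reveal, → -41.
I run reckoner shrink using x=54, giving -95.
Now I run reckoner amplify using x=29, → -2755.
Calling reckoner upend, and observe -1/2755.
Invoking reckoner reveal(), and get -1/2755.


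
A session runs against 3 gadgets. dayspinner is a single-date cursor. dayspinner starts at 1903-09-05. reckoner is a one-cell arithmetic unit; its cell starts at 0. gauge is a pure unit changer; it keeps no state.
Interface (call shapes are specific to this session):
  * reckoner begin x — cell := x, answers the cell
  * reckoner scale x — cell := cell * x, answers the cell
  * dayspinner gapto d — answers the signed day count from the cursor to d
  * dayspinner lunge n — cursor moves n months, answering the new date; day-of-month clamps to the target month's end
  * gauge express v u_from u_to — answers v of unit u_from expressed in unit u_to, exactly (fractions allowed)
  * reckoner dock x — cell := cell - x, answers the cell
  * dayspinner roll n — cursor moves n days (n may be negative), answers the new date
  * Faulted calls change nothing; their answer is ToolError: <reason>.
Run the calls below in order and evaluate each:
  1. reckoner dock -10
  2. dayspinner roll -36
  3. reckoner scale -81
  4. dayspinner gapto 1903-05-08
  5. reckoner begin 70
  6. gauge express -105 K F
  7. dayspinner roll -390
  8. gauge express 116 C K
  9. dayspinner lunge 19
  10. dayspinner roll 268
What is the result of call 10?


→ reckoner dock(-10)
← 10
→ dayspinner roll(-36)
← 1903-07-31
→ reckoner scale(-81)
← -810
→ dayspinner gapto(1903-05-08)
← -84
→ reckoner begin(70)
← 70
→ gauge express(-105, K, F)
← -64867/100
→ dayspinner roll(-390)
← 1902-07-06
→ gauge express(116, C, K)
← 7783/20
→ dayspinner lunge(19)
← 1904-02-06
→ dayspinner roll(268)
← 1904-10-31

Answer: 1904-10-31


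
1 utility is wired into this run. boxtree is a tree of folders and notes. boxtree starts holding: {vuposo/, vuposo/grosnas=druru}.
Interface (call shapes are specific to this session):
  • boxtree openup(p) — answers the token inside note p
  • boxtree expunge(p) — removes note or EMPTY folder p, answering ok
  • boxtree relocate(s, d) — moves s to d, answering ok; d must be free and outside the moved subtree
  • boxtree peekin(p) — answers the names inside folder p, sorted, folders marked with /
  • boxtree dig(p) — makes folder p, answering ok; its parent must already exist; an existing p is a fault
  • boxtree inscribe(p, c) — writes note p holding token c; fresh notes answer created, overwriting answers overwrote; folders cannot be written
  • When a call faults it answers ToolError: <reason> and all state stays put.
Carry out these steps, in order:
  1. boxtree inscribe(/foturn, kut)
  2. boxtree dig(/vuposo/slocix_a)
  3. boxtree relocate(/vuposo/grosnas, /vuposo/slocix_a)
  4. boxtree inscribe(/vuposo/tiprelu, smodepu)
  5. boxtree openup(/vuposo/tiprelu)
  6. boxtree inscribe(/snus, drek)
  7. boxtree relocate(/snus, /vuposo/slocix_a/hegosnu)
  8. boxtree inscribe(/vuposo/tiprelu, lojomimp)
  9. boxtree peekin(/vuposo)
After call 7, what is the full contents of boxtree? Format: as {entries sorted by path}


·→ boxtree inscribe(p='/foturn', c='kut')
·← created
·→ boxtree dig(p='/vuposo/slocix_a')
·← ok
·→ boxtree relocate(s='/vuposo/grosnas', d='/vuposo/slocix_a')
·← ToolError: exists
·→ boxtree inscribe(p='/vuposo/tiprelu', c='smodepu')
·← created
·→ boxtree openup(p='/vuposo/tiprelu')
·← smodepu
·→ boxtree inscribe(p='/snus', c='drek')
·← created
·→ boxtree relocate(s='/snus', d='/vuposo/slocix_a/hegosnu')
·← ok
·→ boxtree inscribe(p='/vuposo/tiprelu', c='lojomimp')
·← overwrote
·→ boxtree peekin(p='/vuposo')
·← [grosnas, slocix_a/, tiprelu]

Answer: {foturn=kut, vuposo/, vuposo/grosnas=druru, vuposo/slocix_a/, vuposo/slocix_a/hegosnu=drek, vuposo/tiprelu=smodepu}


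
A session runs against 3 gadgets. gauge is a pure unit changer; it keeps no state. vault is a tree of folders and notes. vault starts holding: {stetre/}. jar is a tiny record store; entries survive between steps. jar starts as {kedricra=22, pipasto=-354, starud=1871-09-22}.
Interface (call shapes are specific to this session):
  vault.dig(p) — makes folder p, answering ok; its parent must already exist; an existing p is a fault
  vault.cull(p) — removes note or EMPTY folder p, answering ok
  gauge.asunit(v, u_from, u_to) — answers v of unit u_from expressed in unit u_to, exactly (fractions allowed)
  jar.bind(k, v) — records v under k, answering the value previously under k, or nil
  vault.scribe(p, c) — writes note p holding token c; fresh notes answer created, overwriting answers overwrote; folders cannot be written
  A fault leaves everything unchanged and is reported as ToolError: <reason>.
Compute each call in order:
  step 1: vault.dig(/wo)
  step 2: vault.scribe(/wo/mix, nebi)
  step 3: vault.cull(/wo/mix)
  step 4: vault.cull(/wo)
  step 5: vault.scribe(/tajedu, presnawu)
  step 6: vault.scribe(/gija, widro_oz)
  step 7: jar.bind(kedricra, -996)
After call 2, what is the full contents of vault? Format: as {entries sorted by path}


Answer: {stetre/, wo/, wo/mix=nebi}

Derivation:
I call vault.dig passing /wo: ok.
Now I run vault.scribe passing /wo/mix, nebi, and see created.
I invoke vault.cull passing /wo/mix, and observe ok.
Then vault.cull passing /wo, and see ok.
I invoke vault.scribe passing /tajedu, presnawu, giving created.
Then vault.scribe passing /gija, widro_oz, and see created.
I try jar.bind passing kedricra, -996, → 22.


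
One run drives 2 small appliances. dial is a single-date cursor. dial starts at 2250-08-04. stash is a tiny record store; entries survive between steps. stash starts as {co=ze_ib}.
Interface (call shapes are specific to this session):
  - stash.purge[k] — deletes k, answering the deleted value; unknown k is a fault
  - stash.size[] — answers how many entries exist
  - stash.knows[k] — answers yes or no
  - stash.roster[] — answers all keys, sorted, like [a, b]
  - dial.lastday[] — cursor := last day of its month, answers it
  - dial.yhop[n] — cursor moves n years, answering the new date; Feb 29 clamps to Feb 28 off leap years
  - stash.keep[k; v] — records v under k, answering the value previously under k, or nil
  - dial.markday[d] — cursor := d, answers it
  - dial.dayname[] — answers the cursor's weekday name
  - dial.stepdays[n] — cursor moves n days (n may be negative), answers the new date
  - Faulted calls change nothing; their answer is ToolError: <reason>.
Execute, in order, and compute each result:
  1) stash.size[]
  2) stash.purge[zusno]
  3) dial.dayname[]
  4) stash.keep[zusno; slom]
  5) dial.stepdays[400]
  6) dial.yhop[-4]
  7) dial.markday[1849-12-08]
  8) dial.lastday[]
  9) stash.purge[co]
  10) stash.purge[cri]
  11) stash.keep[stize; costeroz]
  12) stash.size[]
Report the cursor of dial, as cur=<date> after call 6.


Answer: cur=2247-09-08

Derivation:
I run stash.size, and get 1.
Invoking stash.purge with k: zusno, and see ToolError: no such key zusno.
Invoking dial.dayname(), and get Sunday.
Next I call stash.keep with k: zusno, v: slom, — result: nil.
I invoke dial.stepdays with n: 400, → 2251-09-08.
Calling dial.yhop with n: -4, yielding 2247-09-08.
Now I run dial.markday with d: 1849-12-08, giving 1849-12-08.
Calling dial.lastday: 1849-12-31.
Calling stash.purge with k: co, yielding ze_ib.
Now I run stash.purge with k: cri, — result: ToolError: no such key cri.
Next I call stash.keep with k: stize, v: costeroz, — result: nil.
I try stash.size, which returns 2.


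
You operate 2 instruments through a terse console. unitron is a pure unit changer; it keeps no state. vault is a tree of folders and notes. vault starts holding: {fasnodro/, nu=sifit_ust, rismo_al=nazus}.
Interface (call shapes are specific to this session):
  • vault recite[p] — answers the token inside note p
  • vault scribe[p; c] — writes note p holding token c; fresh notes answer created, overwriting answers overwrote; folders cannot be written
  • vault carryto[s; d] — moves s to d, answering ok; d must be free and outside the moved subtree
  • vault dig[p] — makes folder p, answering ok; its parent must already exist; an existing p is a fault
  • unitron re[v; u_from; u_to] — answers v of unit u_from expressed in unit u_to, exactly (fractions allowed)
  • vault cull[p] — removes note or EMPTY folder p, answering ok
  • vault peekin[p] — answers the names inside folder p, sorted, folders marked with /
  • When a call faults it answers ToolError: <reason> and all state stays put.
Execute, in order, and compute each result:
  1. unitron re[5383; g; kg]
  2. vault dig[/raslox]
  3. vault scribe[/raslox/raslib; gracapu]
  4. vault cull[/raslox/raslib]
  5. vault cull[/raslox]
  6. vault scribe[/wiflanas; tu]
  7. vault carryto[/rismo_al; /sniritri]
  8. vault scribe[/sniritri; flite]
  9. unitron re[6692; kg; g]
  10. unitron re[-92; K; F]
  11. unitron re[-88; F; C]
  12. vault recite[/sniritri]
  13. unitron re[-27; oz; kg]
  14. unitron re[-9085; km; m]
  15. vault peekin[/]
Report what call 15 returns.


$ unitron re v=5383 u_from=g u_to=kg
[out] 5383/1000
$ vault dig p=/raslox
[out] ok
$ vault scribe p=/raslox/raslib c=gracapu
[out] created
$ vault cull p=/raslox/raslib
[out] ok
$ vault cull p=/raslox
[out] ok
$ vault scribe p=/wiflanas c=tu
[out] created
$ vault carryto s=/rismo_al d=/sniritri
[out] ok
$ vault scribe p=/sniritri c=flite
[out] overwrote
$ unitron re v=6692 u_from=kg u_to=g
[out] 6692000
$ unitron re v=-92 u_from=K u_to=F
[out] -62527/100
$ unitron re v=-88 u_from=F u_to=C
[out] -200/3
$ vault recite p=/sniritri
[out] flite
$ unitron re v=-27 u_from=oz u_to=kg
[out] -1224699399/1600000000
$ unitron re v=-9085 u_from=km u_to=m
[out] -9085000
$ vault peekin p=/
[out] [fasnodro/, nu, sniritri, wiflanas]

Answer: [fasnodro/, nu, sniritri, wiflanas]


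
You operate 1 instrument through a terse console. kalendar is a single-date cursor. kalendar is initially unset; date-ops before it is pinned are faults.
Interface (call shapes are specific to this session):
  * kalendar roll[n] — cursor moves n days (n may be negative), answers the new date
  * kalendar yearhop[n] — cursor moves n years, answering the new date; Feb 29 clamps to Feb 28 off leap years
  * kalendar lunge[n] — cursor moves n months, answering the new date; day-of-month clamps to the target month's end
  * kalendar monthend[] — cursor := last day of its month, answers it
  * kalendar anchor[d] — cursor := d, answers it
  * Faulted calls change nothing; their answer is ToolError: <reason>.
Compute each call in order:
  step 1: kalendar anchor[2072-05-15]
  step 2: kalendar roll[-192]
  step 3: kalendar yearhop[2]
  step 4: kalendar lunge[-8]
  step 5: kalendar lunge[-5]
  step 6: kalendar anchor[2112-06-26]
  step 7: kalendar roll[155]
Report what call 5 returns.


·→ kalendar anchor(d→2072-05-15)
·← 2072-05-15
·→ kalendar roll(n→-192)
·← 2071-11-05
·→ kalendar yearhop(n→2)
·← 2073-11-05
·→ kalendar lunge(n→-8)
·← 2073-03-05
·→ kalendar lunge(n→-5)
·← 2072-10-05
·→ kalendar anchor(d→2112-06-26)
·← 2112-06-26
·→ kalendar roll(n→155)
·← 2112-11-28

Answer: 2072-10-05


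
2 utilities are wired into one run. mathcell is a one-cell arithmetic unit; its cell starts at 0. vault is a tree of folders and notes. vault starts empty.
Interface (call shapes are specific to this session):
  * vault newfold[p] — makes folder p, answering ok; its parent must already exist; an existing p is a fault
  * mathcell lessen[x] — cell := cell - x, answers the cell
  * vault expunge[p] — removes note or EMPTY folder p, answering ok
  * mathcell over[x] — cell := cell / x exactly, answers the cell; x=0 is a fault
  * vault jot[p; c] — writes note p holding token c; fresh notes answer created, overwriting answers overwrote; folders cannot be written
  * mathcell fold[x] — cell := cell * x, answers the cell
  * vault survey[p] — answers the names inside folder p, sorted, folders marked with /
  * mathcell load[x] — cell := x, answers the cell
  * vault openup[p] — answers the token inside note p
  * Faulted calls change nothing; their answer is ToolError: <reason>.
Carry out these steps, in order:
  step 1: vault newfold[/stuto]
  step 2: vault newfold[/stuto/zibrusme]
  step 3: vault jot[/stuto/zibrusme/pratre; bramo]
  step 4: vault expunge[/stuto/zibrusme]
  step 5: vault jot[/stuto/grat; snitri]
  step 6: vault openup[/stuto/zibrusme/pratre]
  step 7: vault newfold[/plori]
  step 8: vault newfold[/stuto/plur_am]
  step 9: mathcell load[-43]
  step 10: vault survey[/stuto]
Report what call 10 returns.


;; 1. vault newfold(p→/stuto) : ok
;; 2. vault newfold(p→/stuto/zibrusme) : ok
;; 3. vault jot(p→/stuto/zibrusme/pratre, c→bramo) : created
;; 4. vault expunge(p→/stuto/zibrusme) : ToolError: not empty
;; 5. vault jot(p→/stuto/grat, c→snitri) : created
;; 6. vault openup(p→/stuto/zibrusme/pratre) : bramo
;; 7. vault newfold(p→/plori) : ok
;; 8. vault newfold(p→/stuto/plur_am) : ok
;; 9. mathcell load(x→-43) : -43
;; 10. vault survey(p→/stuto) : [grat, plur_am/, zibrusme/]

Answer: [grat, plur_am/, zibrusme/]


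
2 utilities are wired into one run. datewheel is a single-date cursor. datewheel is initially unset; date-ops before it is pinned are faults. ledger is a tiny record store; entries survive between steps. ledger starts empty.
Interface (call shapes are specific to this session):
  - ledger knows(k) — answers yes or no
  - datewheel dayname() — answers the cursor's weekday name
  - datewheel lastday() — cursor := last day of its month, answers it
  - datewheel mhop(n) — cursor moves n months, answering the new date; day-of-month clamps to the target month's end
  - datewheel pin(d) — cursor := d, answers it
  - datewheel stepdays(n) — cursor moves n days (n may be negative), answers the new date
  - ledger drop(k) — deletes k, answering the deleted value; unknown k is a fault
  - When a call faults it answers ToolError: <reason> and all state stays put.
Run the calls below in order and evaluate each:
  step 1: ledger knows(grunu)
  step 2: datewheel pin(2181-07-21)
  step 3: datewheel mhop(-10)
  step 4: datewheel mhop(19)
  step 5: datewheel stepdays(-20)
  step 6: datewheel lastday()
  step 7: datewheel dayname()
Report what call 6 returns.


% ledger knows(k: grunu) ~> no
% datewheel pin(d: 2181-07-21) ~> 2181-07-21
% datewheel mhop(n: -10) ~> 2180-09-21
% datewheel mhop(n: 19) ~> 2182-04-21
% datewheel stepdays(n: -20) ~> 2182-04-01
% datewheel lastday() ~> 2182-04-30
% datewheel dayname() ~> Tuesday

Answer: 2182-04-30


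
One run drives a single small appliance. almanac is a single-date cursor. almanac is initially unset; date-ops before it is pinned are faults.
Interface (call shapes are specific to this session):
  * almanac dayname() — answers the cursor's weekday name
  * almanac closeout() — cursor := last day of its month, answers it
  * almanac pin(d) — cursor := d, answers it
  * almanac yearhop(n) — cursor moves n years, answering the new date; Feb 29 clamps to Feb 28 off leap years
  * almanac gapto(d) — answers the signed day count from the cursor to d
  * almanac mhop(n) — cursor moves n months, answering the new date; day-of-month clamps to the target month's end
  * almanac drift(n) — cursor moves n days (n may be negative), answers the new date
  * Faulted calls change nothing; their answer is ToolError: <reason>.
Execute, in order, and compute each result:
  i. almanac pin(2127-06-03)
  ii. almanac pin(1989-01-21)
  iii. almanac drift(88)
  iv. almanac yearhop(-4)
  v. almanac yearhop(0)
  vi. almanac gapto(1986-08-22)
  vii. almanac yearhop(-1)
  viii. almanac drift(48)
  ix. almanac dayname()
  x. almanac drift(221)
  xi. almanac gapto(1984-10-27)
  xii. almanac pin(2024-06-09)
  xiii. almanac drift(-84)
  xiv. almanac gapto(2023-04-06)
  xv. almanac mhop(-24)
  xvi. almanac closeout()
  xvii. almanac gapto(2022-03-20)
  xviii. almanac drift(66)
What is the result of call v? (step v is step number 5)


>> almanac pin(d→2127-06-03)
<< 2127-06-03
>> almanac pin(d→1989-01-21)
<< 1989-01-21
>> almanac drift(n→88)
<< 1989-04-19
>> almanac yearhop(n→-4)
<< 1985-04-19
>> almanac yearhop(n→0)
<< 1985-04-19
>> almanac gapto(d→1986-08-22)
<< 490
>> almanac yearhop(n→-1)
<< 1984-04-19
>> almanac drift(n→48)
<< 1984-06-06
>> almanac dayname()
<< Wednesday
>> almanac drift(n→221)
<< 1985-01-13
>> almanac gapto(d→1984-10-27)
<< -78
>> almanac pin(d→2024-06-09)
<< 2024-06-09
>> almanac drift(n→-84)
<< 2024-03-17
>> almanac gapto(d→2023-04-06)
<< -346
>> almanac mhop(n→-24)
<< 2022-03-17
>> almanac closeout()
<< 2022-03-31
>> almanac gapto(d→2022-03-20)
<< -11
>> almanac drift(n→66)
<< 2022-06-05

Answer: 1985-04-19


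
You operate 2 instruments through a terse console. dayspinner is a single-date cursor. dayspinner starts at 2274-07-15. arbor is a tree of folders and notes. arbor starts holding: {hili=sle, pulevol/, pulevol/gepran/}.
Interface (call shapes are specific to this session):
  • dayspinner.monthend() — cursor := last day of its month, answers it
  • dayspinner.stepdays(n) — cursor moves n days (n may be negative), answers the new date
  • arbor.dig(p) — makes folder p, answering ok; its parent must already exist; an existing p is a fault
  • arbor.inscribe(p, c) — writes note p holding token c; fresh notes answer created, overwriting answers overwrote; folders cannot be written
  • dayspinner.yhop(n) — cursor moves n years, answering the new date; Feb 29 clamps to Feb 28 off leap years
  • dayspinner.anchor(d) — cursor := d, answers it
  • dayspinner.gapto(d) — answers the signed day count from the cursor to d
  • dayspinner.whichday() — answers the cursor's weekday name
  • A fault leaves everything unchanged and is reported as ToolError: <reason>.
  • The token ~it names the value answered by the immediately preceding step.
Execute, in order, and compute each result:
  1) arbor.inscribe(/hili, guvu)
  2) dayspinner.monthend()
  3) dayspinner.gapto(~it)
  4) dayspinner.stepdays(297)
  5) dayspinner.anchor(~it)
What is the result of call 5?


Answer: 2275-05-24

Derivation:
-> arbor.inscribe(p: /hili, c: guvu)
<- overwrote
-> dayspinner.monthend()
<- 2274-07-31
-> dayspinner.gapto(d: ~it)
<- 0
-> dayspinner.stepdays(n: 297)
<- 2275-05-24
-> dayspinner.anchor(d: ~it)
<- 2275-05-24


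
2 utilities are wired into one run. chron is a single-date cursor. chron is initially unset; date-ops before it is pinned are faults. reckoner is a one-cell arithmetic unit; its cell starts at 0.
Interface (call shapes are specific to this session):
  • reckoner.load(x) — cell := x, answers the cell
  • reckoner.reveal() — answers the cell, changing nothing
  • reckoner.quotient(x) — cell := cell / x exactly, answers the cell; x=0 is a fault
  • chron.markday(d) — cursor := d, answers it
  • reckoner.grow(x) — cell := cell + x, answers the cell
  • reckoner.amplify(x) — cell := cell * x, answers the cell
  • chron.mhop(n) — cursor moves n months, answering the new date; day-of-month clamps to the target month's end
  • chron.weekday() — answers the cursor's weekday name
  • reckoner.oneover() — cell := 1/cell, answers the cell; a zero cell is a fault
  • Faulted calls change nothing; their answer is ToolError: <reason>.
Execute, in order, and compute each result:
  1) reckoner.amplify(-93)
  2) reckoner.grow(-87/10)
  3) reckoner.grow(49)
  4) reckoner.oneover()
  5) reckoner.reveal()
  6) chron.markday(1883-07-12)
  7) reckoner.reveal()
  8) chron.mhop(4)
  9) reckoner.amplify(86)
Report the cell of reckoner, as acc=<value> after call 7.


% 1. amplify(x→-93) ~> 0
% 2. grow(x→-87/10) ~> -87/10
% 3. grow(x→49) ~> 403/10
% 4. oneover() ~> 10/403
% 5. reveal() ~> 10/403
% 6. markday(d→1883-07-12) ~> 1883-07-12
% 7. reveal() ~> 10/403
% 8. mhop(n→4) ~> 1883-11-12
% 9. amplify(x→86) ~> 860/403

Answer: acc=10/403


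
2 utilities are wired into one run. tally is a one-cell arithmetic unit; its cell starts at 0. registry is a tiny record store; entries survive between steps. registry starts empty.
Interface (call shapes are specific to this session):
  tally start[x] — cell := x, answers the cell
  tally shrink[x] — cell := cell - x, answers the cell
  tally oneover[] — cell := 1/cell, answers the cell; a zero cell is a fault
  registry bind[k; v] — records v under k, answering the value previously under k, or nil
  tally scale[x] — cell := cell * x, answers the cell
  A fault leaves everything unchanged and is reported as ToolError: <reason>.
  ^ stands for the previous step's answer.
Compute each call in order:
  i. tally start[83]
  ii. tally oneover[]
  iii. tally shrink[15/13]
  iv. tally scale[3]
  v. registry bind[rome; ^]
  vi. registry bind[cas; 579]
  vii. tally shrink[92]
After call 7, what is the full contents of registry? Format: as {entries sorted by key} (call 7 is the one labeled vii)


I run tally start on x: 83, → 83.
Now I run tally oneover(), → 1/83.
I use tally shrink on x: 15/13, which returns -1232/1079.
Using tally scale on x: 3: -3696/1079.
Then registry bind on k: rome, v: ^, — result: nil.
Next I call registry bind on k: cas, v: 579, which returns nil.
Now I run tally shrink on x: 92, and observe -102964/1079.

Answer: {cas=579, rome=-3696/1079}


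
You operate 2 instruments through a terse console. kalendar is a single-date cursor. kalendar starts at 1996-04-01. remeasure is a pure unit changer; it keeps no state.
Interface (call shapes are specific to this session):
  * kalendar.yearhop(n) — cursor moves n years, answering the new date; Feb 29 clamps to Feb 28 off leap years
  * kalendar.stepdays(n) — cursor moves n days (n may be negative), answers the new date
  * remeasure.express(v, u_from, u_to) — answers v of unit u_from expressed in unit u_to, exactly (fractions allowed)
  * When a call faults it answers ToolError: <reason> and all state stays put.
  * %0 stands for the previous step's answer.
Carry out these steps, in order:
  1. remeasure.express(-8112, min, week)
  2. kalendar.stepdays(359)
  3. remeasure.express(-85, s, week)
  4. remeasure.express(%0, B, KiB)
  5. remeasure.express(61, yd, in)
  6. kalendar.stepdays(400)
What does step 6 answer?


Answer: 1998-04-30

Derivation:
;; express(v=-8112, u_from=min, u_to=week) ~> -169/210
;; stepdays(n=359) ~> 1997-03-26
;; express(v=-85, u_from=s, u_to=week) ~> -17/120960
;; express(v=%0, u_from=B, u_to=KiB) ~> -17/123863040
;; express(v=61, u_from=yd, u_to=in) ~> 2196
;; stepdays(n=400) ~> 1998-04-30


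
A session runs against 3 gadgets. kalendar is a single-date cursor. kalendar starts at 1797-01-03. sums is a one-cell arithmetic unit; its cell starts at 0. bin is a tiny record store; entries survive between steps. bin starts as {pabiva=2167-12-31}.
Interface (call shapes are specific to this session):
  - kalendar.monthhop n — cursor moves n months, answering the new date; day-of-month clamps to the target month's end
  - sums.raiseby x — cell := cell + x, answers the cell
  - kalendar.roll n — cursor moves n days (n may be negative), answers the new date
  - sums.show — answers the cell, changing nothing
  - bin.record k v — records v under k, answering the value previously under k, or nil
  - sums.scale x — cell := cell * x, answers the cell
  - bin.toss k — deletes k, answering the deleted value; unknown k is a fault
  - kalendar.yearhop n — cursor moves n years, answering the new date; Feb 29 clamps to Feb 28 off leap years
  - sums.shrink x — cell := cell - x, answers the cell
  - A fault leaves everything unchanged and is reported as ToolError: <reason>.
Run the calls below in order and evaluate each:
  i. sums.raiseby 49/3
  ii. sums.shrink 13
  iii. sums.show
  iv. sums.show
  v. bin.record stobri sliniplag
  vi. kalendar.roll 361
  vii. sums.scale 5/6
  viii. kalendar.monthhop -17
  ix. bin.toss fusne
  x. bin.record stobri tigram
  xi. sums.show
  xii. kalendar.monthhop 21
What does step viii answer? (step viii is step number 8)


Answer: 1796-07-30

Derivation:
# sums.raiseby(x: 49/3) => 49/3
# sums.shrink(x: 13) => 10/3
# sums.show() => 10/3
# sums.show() => 10/3
# bin.record(k: stobri, v: sliniplag) => nil
# kalendar.roll(n: 361) => 1797-12-30
# sums.scale(x: 5/6) => 25/9
# kalendar.monthhop(n: -17) => 1796-07-30
# bin.toss(k: fusne) => ToolError: no such key fusne
# bin.record(k: stobri, v: tigram) => sliniplag
# sums.show() => 25/9
# kalendar.monthhop(n: 21) => 1798-04-30


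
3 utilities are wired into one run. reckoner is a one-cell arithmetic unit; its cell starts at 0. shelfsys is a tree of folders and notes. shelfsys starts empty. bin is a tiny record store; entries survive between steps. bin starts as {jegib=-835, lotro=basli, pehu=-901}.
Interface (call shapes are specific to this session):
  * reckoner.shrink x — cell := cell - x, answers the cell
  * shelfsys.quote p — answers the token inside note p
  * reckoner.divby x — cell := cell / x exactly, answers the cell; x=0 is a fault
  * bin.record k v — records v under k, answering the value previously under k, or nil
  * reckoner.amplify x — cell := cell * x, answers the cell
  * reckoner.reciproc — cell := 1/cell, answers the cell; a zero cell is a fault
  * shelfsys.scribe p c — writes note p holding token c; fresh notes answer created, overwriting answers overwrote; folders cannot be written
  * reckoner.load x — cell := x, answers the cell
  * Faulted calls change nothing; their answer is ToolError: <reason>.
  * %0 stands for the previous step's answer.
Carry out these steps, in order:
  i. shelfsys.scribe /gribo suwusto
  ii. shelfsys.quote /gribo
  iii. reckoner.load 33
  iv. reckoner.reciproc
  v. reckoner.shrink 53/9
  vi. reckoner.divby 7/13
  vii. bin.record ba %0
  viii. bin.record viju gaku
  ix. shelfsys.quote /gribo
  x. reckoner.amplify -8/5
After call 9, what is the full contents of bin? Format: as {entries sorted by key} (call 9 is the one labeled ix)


==> shelfsys.scribe(p: /gribo, c: suwusto)
<== created
==> shelfsys.quote(p: /gribo)
<== suwusto
==> reckoner.load(x: 33)
<== 33
==> reckoner.reciproc()
<== 1/33
==> reckoner.shrink(x: 53/9)
<== -580/99
==> reckoner.divby(x: 7/13)
<== -7540/693
==> bin.record(k: ba, v: %0)
<== nil
==> bin.record(k: viju, v: gaku)
<== nil
==> shelfsys.quote(p: /gribo)
<== suwusto
==> reckoner.amplify(x: -8/5)
<== 12064/693

Answer: {ba=-7540/693, jegib=-835, lotro=basli, pehu=-901, viju=gaku}


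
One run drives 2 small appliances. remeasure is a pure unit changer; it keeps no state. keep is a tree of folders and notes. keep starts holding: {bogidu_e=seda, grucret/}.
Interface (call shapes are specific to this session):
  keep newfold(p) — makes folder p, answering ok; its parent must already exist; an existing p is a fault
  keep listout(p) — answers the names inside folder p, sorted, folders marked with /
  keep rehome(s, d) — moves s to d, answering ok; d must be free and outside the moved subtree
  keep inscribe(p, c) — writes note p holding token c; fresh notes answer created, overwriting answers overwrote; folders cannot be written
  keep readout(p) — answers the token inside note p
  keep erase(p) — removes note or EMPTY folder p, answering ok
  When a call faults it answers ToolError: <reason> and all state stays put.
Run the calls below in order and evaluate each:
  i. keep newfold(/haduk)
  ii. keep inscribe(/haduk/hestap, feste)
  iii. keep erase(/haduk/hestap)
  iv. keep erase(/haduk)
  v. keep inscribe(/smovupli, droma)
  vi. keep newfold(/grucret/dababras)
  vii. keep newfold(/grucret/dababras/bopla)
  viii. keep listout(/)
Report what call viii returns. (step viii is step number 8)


>> keep newfold(p='/haduk')
<< ok
>> keep inscribe(p='/haduk/hestap', c='feste')
<< created
>> keep erase(p='/haduk/hestap')
<< ok
>> keep erase(p='/haduk')
<< ok
>> keep inscribe(p='/smovupli', c='droma')
<< created
>> keep newfold(p='/grucret/dababras')
<< ok
>> keep newfold(p='/grucret/dababras/bopla')
<< ok
>> keep listout(p='/')
<< [bogidu_e, grucret/, smovupli]

Answer: [bogidu_e, grucret/, smovupli]


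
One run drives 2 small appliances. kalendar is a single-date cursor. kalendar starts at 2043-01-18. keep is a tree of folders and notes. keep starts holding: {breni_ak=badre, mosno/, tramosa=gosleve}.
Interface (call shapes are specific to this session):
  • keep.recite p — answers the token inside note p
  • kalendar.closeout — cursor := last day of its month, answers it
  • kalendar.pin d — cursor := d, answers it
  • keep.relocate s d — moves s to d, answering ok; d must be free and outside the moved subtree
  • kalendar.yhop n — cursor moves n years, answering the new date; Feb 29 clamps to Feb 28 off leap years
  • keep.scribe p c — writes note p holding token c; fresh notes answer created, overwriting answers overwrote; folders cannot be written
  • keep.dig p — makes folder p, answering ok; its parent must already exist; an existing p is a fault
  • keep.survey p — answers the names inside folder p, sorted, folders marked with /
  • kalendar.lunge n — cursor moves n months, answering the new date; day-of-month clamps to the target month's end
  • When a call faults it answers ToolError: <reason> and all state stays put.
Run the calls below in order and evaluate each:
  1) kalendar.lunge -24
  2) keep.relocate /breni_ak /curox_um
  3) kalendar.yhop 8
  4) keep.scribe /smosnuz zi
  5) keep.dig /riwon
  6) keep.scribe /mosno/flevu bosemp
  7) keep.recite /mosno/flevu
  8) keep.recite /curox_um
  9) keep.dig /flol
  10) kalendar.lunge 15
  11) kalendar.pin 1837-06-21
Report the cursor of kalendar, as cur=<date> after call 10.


·→ lunge(n='-24')
·← 2041-01-18
·→ relocate(s='/breni_ak', d='/curox_um')
·← ok
·→ yhop(n='8')
·← 2049-01-18
·→ scribe(p='/smosnuz', c='zi')
·← created
·→ dig(p='/riwon')
·← ok
·→ scribe(p='/mosno/flevu', c='bosemp')
·← created
·→ recite(p='/mosno/flevu')
·← bosemp
·→ recite(p='/curox_um')
·← badre
·→ dig(p='/flol')
·← ok
·→ lunge(n='15')
·← 2050-04-18
·→ pin(d='1837-06-21')
·← 1837-06-21

Answer: cur=2050-04-18


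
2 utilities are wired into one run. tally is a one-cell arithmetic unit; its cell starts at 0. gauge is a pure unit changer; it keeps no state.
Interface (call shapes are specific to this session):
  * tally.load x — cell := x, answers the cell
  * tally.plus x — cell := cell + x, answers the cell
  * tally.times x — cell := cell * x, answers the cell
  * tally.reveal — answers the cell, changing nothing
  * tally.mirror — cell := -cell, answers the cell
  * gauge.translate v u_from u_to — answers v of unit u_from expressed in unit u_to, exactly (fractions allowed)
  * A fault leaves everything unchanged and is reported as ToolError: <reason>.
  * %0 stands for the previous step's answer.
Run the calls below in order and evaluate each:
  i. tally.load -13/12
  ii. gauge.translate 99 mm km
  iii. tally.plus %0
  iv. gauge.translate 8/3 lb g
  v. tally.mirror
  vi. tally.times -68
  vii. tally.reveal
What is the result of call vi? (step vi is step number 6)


>>> load x→-13/12
= -13/12
>>> translate v→99 u_from→mm u_to→km
= 99/1000000
>>> plus x→%0
= -3249703/3000000
>>> translate v→8/3 u_from→lb u_to→g
= 45359237/37500
>>> mirror
= 3249703/3000000
>>> times x→-68
= -55244951/750000
>>> reveal
= -55244951/750000

Answer: -55244951/750000
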